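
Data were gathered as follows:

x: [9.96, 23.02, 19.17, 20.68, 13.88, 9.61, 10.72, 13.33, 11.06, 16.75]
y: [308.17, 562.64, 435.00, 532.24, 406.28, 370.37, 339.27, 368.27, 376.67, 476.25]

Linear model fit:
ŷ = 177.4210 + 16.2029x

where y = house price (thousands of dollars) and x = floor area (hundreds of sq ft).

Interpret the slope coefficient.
On average, house price is about 16.2029 thousand dollars higher for every extra hundred sq ft of floor area.

β₁ = 16.2029 is the change in predicted house price (thousand dollars) per additional hundred sq ft of floor area.

Interpretation:
- Floor area up by 1 hundred sq ft → predicted house price increases by 16.2029 thousand dollars
- This is a linear approximation: the same per-unit change is assumed across the whole observed x range

The intercept β₀ = 177.4210 is the predicted house price when floor area = 0; since the smallest observed x is 9.61, this is an extrapolation and mainly anchors the line.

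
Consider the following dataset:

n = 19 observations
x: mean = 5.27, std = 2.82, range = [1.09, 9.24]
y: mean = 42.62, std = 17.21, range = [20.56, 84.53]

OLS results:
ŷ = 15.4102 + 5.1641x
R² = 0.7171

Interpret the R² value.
R² = 0.7171 means 71.71% of the variation in y is explained by the linear relationship with x. This indicates a strong fit.

R² (coefficient of determination) measures the proportion of variance in y explained by the regression model.

Here R² = 0.7171:
- Explained: 71.71% of the variation in y
- Unexplained (residual): 100% − 71.71% = 28.29%
- Rule of thumb (below 0.3 weak; 0.3 to below 0.7 moderate; 0.7 and above strong) → strong

Calculation: R² = 1 − (SS_res / SS_tot), where SS_res is the sum of squared residuals and SS_tot the total sum of squares.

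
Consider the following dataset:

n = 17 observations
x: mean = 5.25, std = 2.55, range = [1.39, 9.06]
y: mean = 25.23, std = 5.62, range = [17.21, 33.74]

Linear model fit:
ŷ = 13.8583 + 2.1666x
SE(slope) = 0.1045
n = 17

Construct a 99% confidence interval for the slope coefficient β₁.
The 99% CI for β₁ is (1.8587, 2.4745)

Confidence interval for the slope:

The 99% CI for β₁ is: β̂₁ ± t*(α/2, n-2) × SE(β̂₁)

Step 1: Find critical t-value
- Confidence level = 0.99
- Degrees of freedom = n - 2 = 17 - 2 = 15
- t*(α/2, 15) = 2.9467

Step 2: Calculate margin of error
Margin = 2.9467 × 0.1045 = 0.3079

Step 3: Construct interval
CI = 2.1666 ± 0.3079
CI = (1.8587, 2.4745)

Interpretation: We are 99% confident that the true slope β₁ lies between 1.8587 and 2.4745.
The interval does not include 0, suggesting a significant linear relationship.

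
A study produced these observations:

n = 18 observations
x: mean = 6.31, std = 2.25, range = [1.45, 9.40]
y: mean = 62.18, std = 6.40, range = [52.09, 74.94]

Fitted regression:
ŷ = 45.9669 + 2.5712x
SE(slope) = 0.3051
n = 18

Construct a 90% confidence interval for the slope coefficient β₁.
The 90% CI for β₁ is (2.0385, 3.1039)

Confidence interval for the slope:

The 90% CI for β₁ is: β̂₁ ± t*(α/2, n-2) × SE(β̂₁)

Step 1: Find critical t-value
- Confidence level = 0.9
- Degrees of freedom = n - 2 = 18 - 2 = 16
- t*(α/2, 16) = 1.7459

Step 2: Calculate margin of error
Margin = 1.7459 × 0.3051 = 0.5327

Step 3: Construct interval
CI = 2.5712 ± 0.5327
CI = (2.0385, 3.1039)

Interpretation: each one-unit increase in x is associated with a change in mean y of between 2.0385 and 3.1039, with 90% confidence.
The interval does not include 0, suggesting a significant linear relationship.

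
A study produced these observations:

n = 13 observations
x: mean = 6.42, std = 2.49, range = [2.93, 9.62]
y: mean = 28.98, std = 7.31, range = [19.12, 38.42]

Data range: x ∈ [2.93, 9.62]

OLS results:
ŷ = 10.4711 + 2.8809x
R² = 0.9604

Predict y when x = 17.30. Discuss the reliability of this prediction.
ŷ = 60.3107 (extrapolation — x = 17.30 lies outside [2.93, 9.62], so reliability is low).

Prediction calculation:
ŷ = 10.4711 + 2.8809 × 17.30
ŷ = 60.3107

Reliability:
- Data range: x ∈ [2.93, 9.62]
- Prediction point: x = 17.30 is 7.68 units above the observed range → this is EXTRAPOLATION, not interpolation

Why that matters here:
- R² describes fit only over the sampled x values; it says nothing about behaviour beyond them
- The standard error of prediction grows with (x − x̄)², and x = 17.30 is far from x̄ = 6.42

The R² = 0.9604 only validates the fit within [2.93, 9.62]; treat ŷ = 60.3107 with caution.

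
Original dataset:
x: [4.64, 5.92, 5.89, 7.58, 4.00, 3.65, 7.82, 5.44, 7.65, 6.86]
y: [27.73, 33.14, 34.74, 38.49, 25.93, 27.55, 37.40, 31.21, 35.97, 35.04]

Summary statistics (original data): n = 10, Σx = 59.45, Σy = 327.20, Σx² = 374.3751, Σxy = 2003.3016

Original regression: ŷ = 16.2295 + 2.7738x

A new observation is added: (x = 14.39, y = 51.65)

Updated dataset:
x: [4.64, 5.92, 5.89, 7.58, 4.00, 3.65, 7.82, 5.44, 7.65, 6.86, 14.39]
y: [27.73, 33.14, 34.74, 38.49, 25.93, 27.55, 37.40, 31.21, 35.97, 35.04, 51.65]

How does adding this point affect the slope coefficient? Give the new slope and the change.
Adding the point moves β₁ from 2.7738 to 2.3715, i.e. it decreases by 0.4023 (-14.5%).

x = 14.39 lies well outside the original x-range [3.65, 7.82] (x̄ ≈ 5.95), so this observation has high leverage and can move the slope substantially.

Step 1: Update the sums with the new point (n goes from 10 to 11)
Σx  = 59.45 + 14.39 = 73.84
Σy  = 327.20 + 51.65 = 378.85
Σx² = 374.3751 + 14.39² = 374.3751 + 207.0721 = 581.4472
Σxy = 2003.3016 + 14.39×51.65 = 2003.3016 + 743.2435 = 2746.5451

Step 2: Recompute the slope with b₁ = (nΣxy − ΣxΣy) / (nΣx² − (Σx)²)
Numerator   = 11×2746.5451 − 73.84×378.85 = 30211.9961 − 27974.2840 = 2237.7121
Denominator = 11×581.4472 − 73.84² = 6395.9192 − 5452.3456 = 943.5736
b₁(new) = 2237.7121 / 943.5736 = 2.3715

(Same formula on the original sums: (10×2003.3016 − 59.45×327.20) / (10×374.3751 − 59.45²) = 580.9760 / 209.4485 = 2.7738, matching the given fit.)

Step 3: Change in slope
Δβ₁ = 2.3715 − 2.7738 = -0.4023
Relative change = -0.4023 / 2.7738 × 100% = -14.5%
→ the slope decreases when the point is added.

Because the point sits below the extension of the original line at a high-leverage x, it tilts the fit down.
In practice: investigate whether it comes from the same population as the rest of the sample; check such a point for data-entry or measurement error.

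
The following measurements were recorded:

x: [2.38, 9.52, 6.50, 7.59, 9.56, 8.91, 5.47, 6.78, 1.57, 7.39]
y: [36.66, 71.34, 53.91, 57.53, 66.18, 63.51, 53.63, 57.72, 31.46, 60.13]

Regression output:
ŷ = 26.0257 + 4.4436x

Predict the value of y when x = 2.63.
ŷ = 37.7124

To predict y for x = 2.63, substitute into the regression equation:

ŷ = 26.0257 + 4.4436 × 2.63
ŷ = 26.0257 + 11.6867
ŷ = 37.7124

This is a point prediction; actual observations scatter around it by roughly the residual standard deviation.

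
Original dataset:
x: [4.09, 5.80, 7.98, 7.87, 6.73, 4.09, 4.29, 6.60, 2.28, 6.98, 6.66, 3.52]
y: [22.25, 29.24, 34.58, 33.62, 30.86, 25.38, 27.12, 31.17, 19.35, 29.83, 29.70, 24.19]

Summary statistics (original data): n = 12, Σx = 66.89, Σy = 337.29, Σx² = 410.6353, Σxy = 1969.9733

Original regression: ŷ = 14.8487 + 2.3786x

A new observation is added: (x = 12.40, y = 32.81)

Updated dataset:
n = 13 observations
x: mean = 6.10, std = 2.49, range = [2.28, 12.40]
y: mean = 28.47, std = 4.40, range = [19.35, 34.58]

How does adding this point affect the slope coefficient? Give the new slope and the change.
New slope β₁ = 1.4791 versus 2.3786 before: a change of -0.8995 (-37.8%).

x = 12.40 lies well outside the original x-range [2.28, 7.98] (x̄ ≈ 5.57), so this observation has high leverage and can move the slope substantially.

Step 1: Update the sums with the new point (n goes from 12 to 13)
Σx  = 66.89 + 12.40 = 79.29
Σy  = 337.29 + 32.81 = 370.10
Σx² = 410.6353 + 12.40² = 410.6353 + 153.7600 = 564.3953
Σxy = 1969.9733 + 12.40×32.81 = 1969.9733 + 406.8440 = 2376.8173

Step 2: Recompute the slope with b₁ = (nΣxy − ΣxΣy) / (nΣx² − (Σx)²)
Numerator   = 13×2376.8173 − 79.29×370.10 = 30898.6249 − 29345.2290 = 1553.3959
Denominator = 13×564.3953 − 79.29² = 7337.1389 − 6286.9041 = 1050.2348
b₁(new) = 1553.3959 / 1050.2348 = 1.4791

(Same formula on the original sums: (12×1969.9733 − 66.89×337.29) / (12×410.6353 − 66.89²) = 1078.3515 / 453.3515 = 2.3786, matching the given fit.)

Step 3: Change in slope
Δβ₁ = 1.4791 − 2.3786 = -0.8995
Relative change = -0.8995 / 2.3786 × 100% = -37.8%
→ the slope decreases when the point is added.

Because the point sits below the extension of the original line at a high-leverage x, it tilts the fit down.
In practice: investigate whether it comes from the same population as the rest of the sample; check such a point for data-entry or measurement error.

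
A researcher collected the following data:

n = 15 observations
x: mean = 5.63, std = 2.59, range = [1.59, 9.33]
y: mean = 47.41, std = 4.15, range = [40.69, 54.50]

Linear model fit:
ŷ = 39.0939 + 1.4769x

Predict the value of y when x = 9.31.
ŷ = 52.8438

x = 9.31 lies inside the observed range [1.59, 9.33], so the fitted equation applies directly:

ŷ = 39.0939 + 1.4769 × 9.31
ŷ = 39.0939 + 13.7499
ŷ = 52.8438

This is a point prediction; actual observations scatter around it by roughly the residual standard deviation.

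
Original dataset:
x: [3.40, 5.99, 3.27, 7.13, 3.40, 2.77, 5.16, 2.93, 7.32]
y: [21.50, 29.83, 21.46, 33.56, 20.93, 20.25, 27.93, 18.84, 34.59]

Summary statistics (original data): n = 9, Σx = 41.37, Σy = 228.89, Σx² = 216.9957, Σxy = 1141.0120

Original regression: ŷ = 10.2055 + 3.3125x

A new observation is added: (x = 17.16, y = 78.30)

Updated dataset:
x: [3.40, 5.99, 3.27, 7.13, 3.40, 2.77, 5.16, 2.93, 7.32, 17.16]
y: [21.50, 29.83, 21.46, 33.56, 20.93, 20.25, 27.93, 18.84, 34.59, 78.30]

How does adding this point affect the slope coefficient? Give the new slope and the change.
The slope changes from 3.3125 to 4.0658 (change of +0.7533, or +22.7%).

x = 17.16 lies well outside the original x-range [2.77, 7.32] (x̄ ≈ 4.60), so this observation has high leverage and can move the slope substantially.

Step 1: Update the sums with the new point (n goes from 9 to 10)
Σx  = 41.37 + 17.16 = 58.53
Σy  = 228.89 + 78.30 = 307.19
Σx² = 216.9957 + 17.16² = 216.9957 + 294.4656 = 511.4613
Σxy = 1141.0120 + 17.16×78.30 = 1141.0120 + 1343.6280 = 2484.6400

Step 2: Recompute the slope with b₁ = (nΣxy − ΣxΣy) / (nΣx² − (Σx)²)
Numerator   = 10×2484.6400 − 58.53×307.19 = 24846.4000 − 17979.8307 = 6866.5693
Denominator = 10×511.4613 − 58.53² = 5114.6130 − 3425.7609 = 1688.8521
b₁(new) = 6866.5693 / 1688.8521 = 4.0658

(Same formula on the original sums: (9×1141.0120 − 41.37×228.89) / (9×216.9957 − 41.37²) = 799.9287 / 241.4844 = 3.3125, matching the given fit.)

Step 3: Change in slope
Δβ₁ = 4.0658 − 3.3125 = +0.7533
Relative change = +0.7533 / 3.3125 × 100% = +22.7%
→ the slope increases when the point is added.

A high-leverage point only changes the slope if it is off the original line; here y = 78.30 is above the original trend, so the slope increases.
In practice: refit with and without it and report both if conclusions differ; check such a point for data-entry or measurement error.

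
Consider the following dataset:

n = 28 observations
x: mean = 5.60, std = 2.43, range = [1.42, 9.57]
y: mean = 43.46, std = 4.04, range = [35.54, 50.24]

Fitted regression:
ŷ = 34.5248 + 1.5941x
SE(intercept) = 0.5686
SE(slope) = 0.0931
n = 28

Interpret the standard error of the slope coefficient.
The slope 1.5941 is pinned down to within about ±0.0931 (one SE) by these data — relative uncertainty 5.8%, i.e. precise.

What SE measures:
- The standard error quantifies the sampling variability of the coefficient estimate
- It is the estimated standard deviation of β̂₁ across hypothetical repeated samples of the same size
- Smaller SE → more precise estimate

Relative precision:
- SE / |β̂₁| = 0.0931 / 1.5941 = 5.8%
- Rule of thumb (under 20%: precise; 20% to under 50%: moderately precise; 50% or more: imprecise) → precise

Link to interval estimation: a confidence interval for β₁ is β̂₁ ± t* × 0.0931, so SE sets the half-width per unit of t*.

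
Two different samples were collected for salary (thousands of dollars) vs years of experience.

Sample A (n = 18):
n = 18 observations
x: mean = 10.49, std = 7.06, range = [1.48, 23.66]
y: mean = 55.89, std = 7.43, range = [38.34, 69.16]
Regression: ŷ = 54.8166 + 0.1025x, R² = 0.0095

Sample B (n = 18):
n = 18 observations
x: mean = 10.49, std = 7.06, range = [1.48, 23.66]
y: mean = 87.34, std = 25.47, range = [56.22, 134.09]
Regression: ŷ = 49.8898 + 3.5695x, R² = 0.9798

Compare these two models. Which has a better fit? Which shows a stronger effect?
Model B has the better fit (R² = 0.9798 vs 0.0095). Model B shows the stronger effect (|β₁| = 3.5695 vs 0.1025).

Model Comparison:

Goodness of fit (R²):
- Model A: R² = 0.0095 → 0.95% of variance in salary explained
- Model B: R² = 0.9798 → 97.98% of variance in salary explained
- 0.9798 > 0.0095 → Model B has the better fit

Strength of effect — compare |β₁|:
- Model A: β₁ = 0.1025 → predicted salary rises 0.1025 thousand dollars per additional year of experience
- Model B: β₁ = 3.5695 → predicted salary rises 3.5695 thousand dollars per additional year of experience
- |0.1025| < |3.5695| → Model B shows the stronger marginal effect

Note: A better fit (higher R²) doesn't necessarily mean a more important relationship.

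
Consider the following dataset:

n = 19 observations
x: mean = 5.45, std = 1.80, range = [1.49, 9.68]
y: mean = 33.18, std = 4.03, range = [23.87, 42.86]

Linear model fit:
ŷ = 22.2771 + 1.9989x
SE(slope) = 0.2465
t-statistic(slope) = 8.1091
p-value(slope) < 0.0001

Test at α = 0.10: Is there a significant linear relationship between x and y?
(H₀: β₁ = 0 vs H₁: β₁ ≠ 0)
p-value < 0.0001 < α = 0.10, so we reject H₀. The relationship is significant.

Hypothesis test for the slope coefficient:

H₀: β₁ = 0 (no linear relationship)
H₁: β₁ ≠ 0 (linear relationship exists)

Test statistic: t = β̂₁ / SE(β̂₁) = 1.9989 / 0.2465 = 8.1091

With df = 17, the two-sided p-value for |t| = 8.1091 is <0.0001.

Decision rule: reject H₀ if p-value < α.
p-value < 0.0001 < α = 0.10 → reject H₀.

There is sufficient evidence at the 10% significance level to conclude that a linear relationship exists between x and y.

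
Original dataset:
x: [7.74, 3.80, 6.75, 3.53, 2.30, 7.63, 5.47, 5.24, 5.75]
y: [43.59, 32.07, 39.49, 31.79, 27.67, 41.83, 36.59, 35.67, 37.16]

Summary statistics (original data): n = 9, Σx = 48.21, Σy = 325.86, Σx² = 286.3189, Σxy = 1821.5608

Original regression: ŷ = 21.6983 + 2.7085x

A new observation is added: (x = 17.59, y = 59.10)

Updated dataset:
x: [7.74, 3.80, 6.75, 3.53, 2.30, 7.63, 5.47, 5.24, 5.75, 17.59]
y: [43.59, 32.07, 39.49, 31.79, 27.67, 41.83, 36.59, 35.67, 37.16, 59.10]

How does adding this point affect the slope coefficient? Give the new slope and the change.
New slope β₁ = 2.0158 versus 2.7085 before: a change of -0.6927 (-25.6%).

x = 17.59 lies well outside the original x-range [2.30, 7.74] (x̄ ≈ 5.36), so this observation has high leverage and can move the slope substantially.

Step 1: Update the sums with the new point (n goes from 9 to 10)
Σx  = 48.21 + 17.59 = 65.80
Σy  = 325.86 + 59.10 = 384.96
Σx² = 286.3189 + 17.59² = 286.3189 + 309.4081 = 595.7270
Σxy = 1821.5608 + 17.59×59.10 = 1821.5608 + 1039.5690 = 2861.1298

Step 2: Recompute the slope with b₁ = (nΣxy − ΣxΣy) / (nΣx² − (Σx)²)
Numerator   = 10×2861.1298 − 65.80×384.96 = 28611.2980 − 25330.3680 = 3280.9300
Denominator = 10×595.7270 − 65.80² = 5957.2700 − 4329.6400 = 1627.6300
b₁(new) = 3280.9300 / 1627.6300 = 2.0158

(Same formula on the original sums: (9×1821.5608 − 48.21×325.86) / (9×286.3189 − 48.21²) = 684.3366 / 252.6660 = 2.7085, matching the given fit.)

Step 3: Change in slope
Δβ₁ = 2.0158 − 2.7085 = -0.6927
Relative change = -0.6927 / 2.7085 × 100% = -25.6%
→ the slope decreases when the point is added.

Because the point sits below the extension of the original line at a high-leverage x, it tilts the fit down.
In practice: investigate whether it comes from the same population as the rest of the sample; refit with and without it and report both if conclusions differ.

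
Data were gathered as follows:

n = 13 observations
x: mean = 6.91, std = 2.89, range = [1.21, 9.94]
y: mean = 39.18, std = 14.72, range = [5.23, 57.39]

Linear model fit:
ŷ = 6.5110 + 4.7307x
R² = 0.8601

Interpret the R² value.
R² = 0.8601 means 86.01% of the variation in y is explained by the linear relationship with x. This indicates a strong fit.

The coefficient of determination R² is the fraction of the total variation in y that the fitted line accounts for.

Here R² = 0.8601:
- Explained: 86.01% of the variation in y
- Unexplained (residual): 100% − 86.01% = 13.99%
- Rule of thumb (below 0.3 weak; 0.3 to below 0.7 moderate; 0.7 and above strong) → strong

Note: R² says nothing about causation, and a high R² does not by itself mean the linear form is appropriate — check the residuals.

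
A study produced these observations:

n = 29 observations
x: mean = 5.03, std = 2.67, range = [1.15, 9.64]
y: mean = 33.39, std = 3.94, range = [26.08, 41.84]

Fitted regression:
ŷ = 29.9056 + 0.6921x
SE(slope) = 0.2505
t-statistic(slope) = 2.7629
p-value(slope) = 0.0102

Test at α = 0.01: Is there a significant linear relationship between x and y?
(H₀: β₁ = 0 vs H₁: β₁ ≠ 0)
Since p-value = 0.0102 ≥ α = 0.01, fail to reject H₀ — the slope is not significantly different from 0.

Hypothesis test for the slope coefficient:

H₀: β₁ = 0 (no linear relationship)
H₁: β₁ ≠ 0 (linear relationship exists)

Test statistic: t = β̂₁ / SE(β̂₁) = 0.6921 / 0.2505 = 2.7629

The p-value (0.0102) is the probability, under H₀, of a t-statistic at least as extreme as |t| = 2.7629 (two-sided, df = n − 2 = 27).

Decision rule: reject H₀ if p-value < α.
p-value = 0.0102 ≥ α = 0.01 → fail to reject H₀.

There is not sufficient evidence at the 1% significance level to conclude that a linear relationship exists between x and y.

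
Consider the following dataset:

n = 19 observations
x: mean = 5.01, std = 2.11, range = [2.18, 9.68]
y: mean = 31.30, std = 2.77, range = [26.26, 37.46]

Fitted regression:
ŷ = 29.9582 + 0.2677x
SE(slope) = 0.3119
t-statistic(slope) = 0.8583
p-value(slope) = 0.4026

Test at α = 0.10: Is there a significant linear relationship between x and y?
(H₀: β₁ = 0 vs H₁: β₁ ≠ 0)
Since p-value = 0.4026 ≥ α = 0.10, fail to reject H₀ — the slope is not significantly different from 0.

Hypothesis test for the slope coefficient:

H₀: β₁ = 0 (no linear relationship)
H₁: β₁ ≠ 0 (linear relationship exists)

Test statistic: t = β̂₁ / SE(β̂₁) = 0.2677 / 0.3119 = 0.8583

With df = 17, the two-sided p-value for |t| = 0.8583 is 0.4026.

Decision rule: reject H₀ if p-value < α.
p-value = 0.4026 ≥ α = 0.10 → fail to reject H₀.

Conclusion: the linear association between x and y is not significant at the 10% level.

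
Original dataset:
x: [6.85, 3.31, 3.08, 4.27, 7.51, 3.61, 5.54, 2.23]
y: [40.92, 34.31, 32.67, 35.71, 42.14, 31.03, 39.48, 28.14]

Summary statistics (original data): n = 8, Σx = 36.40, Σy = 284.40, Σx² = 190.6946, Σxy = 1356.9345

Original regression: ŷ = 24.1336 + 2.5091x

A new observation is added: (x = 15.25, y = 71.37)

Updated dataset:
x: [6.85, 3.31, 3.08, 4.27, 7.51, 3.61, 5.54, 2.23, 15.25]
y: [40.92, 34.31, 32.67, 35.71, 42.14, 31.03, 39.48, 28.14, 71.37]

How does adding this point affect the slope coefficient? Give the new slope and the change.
The slope changes from 2.5091 to 3.1819 (change of +0.6728, or +26.8%).

The new point has HIGH LEVERAGE: x = 15.25 is far from the original mean x̄ = 36.40/8 ≈ 4.55 (original range [2.23, 7.51]).

Step 1: Update the sums with the new point (n goes from 8 to 9)
Σx  = 36.40 + 15.25 = 51.65
Σy  = 284.40 + 71.37 = 355.77
Σx² = 190.6946 + 15.25² = 190.6946 + 232.5625 = 423.2571
Σxy = 1356.9345 + 15.25×71.37 = 1356.9345 + 1088.3925 = 2445.3270

Step 2: Recompute the slope with b₁ = (nΣxy − ΣxΣy) / (nΣx² − (Σx)²)
Numerator   = 9×2445.3270 − 51.65×355.77 = 22007.9430 − 18375.5205 = 3632.4225
Denominator = 9×423.2571 − 51.65² = 3809.3139 − 2667.7225 = 1141.5914
b₁(new) = 3632.4225 / 1141.5914 = 3.1819

(Same formula on the original sums: (8×1356.9345 − 36.40×284.40) / (8×190.6946 − 36.40²) = 503.3160 / 200.5968 = 2.5091, matching the given fit.)

Step 3: Change in slope
Δβ₁ = 3.1819 − 2.5091 = +0.6728
Relative change = +0.6728 / 2.5091 × 100% = +26.8%
→ the slope increases when the point is added.

A high-leverage point only changes the slope if it is off the original line; here y = 71.37 is above the original trend, so the slope increases.
In practice: refit with and without it and report both if conclusions differ; examine leverage (hᵢ) and Cook's distance rather than deleting it automatically.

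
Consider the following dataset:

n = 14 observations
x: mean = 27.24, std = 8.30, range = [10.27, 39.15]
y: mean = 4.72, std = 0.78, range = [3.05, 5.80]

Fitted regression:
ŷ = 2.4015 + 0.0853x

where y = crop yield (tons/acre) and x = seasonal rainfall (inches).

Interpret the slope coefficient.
On average, crop yield is about 0.0853 tons/acre higher for every extra inch of rainfall.

The slope β₁ = 0.0853 gives the rate at which the fitted crop yield changes with rainfall.

Interpretation:
- Rainfall up by 1 inch → predicted crop yield increases by 0.0853 tons/acre
- The effect is assumed constant over the observed range of x (linearity)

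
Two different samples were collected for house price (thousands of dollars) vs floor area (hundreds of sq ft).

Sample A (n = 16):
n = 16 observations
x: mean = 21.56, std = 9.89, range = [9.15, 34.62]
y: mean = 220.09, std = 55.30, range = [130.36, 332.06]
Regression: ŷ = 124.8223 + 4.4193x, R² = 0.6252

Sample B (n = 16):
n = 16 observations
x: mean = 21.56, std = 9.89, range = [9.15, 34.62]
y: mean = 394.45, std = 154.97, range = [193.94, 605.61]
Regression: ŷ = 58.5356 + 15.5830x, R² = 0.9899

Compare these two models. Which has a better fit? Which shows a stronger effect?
Model B has the better fit (R² = 0.9899 vs 0.6252). Model B shows the stronger effect (|β₁| = 15.5830 vs 4.4193).

Model Comparison:

Goodness of fit (R²):
- Model A: R² = 0.6252 → 62.52% of variance in house price explained
- Model B: R² = 0.9899 → 98.99% of variance in house price explained
- 0.9899 > 0.6252 → Model B has the better fit

Which has the larger per-hundred sq ft effect? (|β₁|)
- Model A: β₁ = 4.4193 → predicted house price rises 4.4193 thousand dollars per additional hundred sq ft of floor area
- Model B: β₁ = 15.5830 → predicted house price rises 15.5830 thousand dollars per additional hundred sq ft of floor area
- |4.4193| < |15.5830| → Model B shows the stronger marginal effect

Notes:
- A better fit (higher R²) doesn't necessarily mean a more important relationship.
- A steeper slope doesn't make a better model if the scatter around the line is large.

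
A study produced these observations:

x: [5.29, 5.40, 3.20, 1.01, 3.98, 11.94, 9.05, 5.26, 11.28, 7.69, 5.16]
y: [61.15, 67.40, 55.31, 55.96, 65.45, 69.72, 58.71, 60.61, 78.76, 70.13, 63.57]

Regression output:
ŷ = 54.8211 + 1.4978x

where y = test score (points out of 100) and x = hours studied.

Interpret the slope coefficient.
For each additional hour of study time, predicted test score increases by approximately 1.4978 points.

The slope β₁ = 1.4978 gives the rate at which the fitted test score changes with study time.

Interpretation:
- Study time up by 1 hour → predicted test score increases by 1.4978 points
- This is a linear approximation: the same per-unit change is assumed across the whole observed x range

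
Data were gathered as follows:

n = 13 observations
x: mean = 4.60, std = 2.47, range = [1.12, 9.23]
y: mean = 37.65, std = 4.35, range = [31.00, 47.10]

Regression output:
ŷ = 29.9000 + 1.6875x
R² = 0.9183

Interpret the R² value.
About 91.83% of the variability in y is accounted for by the regression on x (R² = 0.9183) — a strong linear fit.

R² = 1 − SS_res/SS_tot compares the residual scatter to the total scatter of y about its mean.

Here R² = 0.9183:
- Explained: 91.83% of the variation in y
- Unexplained (residual): 100% − 91.83% = 8.17%
- Rule of thumb (below 0.3 weak; 0.3 to below 0.7 moderate; 0.7 and above strong) → strong

Equivalently, for simple linear regression R² = r², so |r| = √0.9183 ≈ 0.9583.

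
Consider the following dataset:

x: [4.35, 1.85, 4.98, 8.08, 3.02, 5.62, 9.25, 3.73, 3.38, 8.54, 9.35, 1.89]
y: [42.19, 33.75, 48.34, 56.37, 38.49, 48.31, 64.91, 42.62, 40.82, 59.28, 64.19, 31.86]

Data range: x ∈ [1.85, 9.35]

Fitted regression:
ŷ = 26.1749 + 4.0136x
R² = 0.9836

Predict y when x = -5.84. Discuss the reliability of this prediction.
ŷ = 2.7355, but this is extrapolation (below the data range [1.85, 9.35]) and may be unreliable.

Prediction calculation:
ŷ = 26.1749 + 4.0136 × (-5.84)
ŷ = 2.7355

Reliability:
- Data range: x ∈ [1.85, 9.35]
- Prediction point: x = -5.84 is 7.69 units below the observed range → this is EXTRAPOLATION, not interpolation

Why that matters here:
- R² describes fit only over the sampled x values; it says nothing about behaviour beyond them
- The linear relationship may not hold outside the observed range
- The standard error of prediction grows with (x − x̄)², and x = -5.84 is far from x̄ = 5.34

A defensible statement: 'if the linear trend continued to x = -5.84, y would be about 2.7355' — the premise is untested.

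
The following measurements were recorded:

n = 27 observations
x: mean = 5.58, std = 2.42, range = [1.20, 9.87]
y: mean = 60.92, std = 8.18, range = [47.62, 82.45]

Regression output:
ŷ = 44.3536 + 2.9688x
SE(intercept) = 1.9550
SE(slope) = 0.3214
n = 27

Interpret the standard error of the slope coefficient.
The slope 2.9688 is pinned down to within about ±0.3214 (one SE) by these data — relative uncertainty 10.8%, i.e. precise.

What SE measures:
- The standard error quantifies the sampling variability of the coefficient estimate
- It is the estimated standard deviation of β̂₁ across hypothetical repeated samples of the same size
- Smaller SE → more precise estimate

Relative precision:
- SE / |β̂₁| = 0.3214 / 2.9688 = 10.8%
- Rule of thumb (under 20%: precise; 20% to under 50%: moderately precise; 50% or more: imprecise) → precise

Link to the t-test: t = β̂₁ / SE(β̂₁) = 2.9688 / 0.3214 = 9.2371, the statistic for H₀: β₁ = 0.

What drives SE(β̂₁): more residual scatter → larger SE.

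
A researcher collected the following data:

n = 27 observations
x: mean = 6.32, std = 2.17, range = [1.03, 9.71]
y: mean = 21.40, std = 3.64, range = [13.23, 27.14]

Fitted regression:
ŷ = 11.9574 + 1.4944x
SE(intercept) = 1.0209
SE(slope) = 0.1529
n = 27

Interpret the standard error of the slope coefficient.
SE(β̂₁) = 0.1529 is the estimated standard deviation of the slope estimate across repeated samples; relative to β̂₁ = 1.4944 that is 10.2%, a precise estimate.

SE(β̂₁) = 0.1529 says: if we drew many samples of n = 27 from the same population and refit each time, the fitted slopes would scatter with a standard deviation of roughly 0.1529 around the true β₁.

Relative precision:
- SE / |β̂₁| = 0.1529 / 1.4944 = 10.2%
- Rule of thumb (under 20%: precise; 20% to under 50%: moderately precise; 50% or more: imprecise) → precise

Rough 95% range (±2 SE): 1.4944 ± 0.3058 → (1.1886, 1.8002).

What drives SE(β̂₁): wider spread of x values → smaller SE; more residual scatter → larger SE.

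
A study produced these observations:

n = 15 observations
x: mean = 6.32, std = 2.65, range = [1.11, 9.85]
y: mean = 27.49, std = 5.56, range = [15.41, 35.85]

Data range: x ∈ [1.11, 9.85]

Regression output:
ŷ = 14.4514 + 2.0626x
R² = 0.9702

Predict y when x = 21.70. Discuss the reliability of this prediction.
The equation gives ŷ = 59.2098; however x = 21.70 is 11.85 units above the observed range, so this extrapolated value should not be trusted.

Prediction calculation:
ŷ = 14.4514 + 2.0626 × 21.70
ŷ = 59.2098

Reliability:
- Data range: x ∈ [1.11, 9.85]
- Prediction point: x = 21.70 is 11.85 units above the observed range → this is EXTRAPOLATION, not interpolation

Why that matters here:
- The linear relationship may not hold outside the observed range
- The standard error of prediction grows with (x − x̄)², and x = 21.70 is far from x̄ = 6.32
- There are no observations near this x to validate the fitted line there

The R² = 0.9702 only validates the fit within [1.11, 9.85]; treat ŷ = 59.2098 with caution.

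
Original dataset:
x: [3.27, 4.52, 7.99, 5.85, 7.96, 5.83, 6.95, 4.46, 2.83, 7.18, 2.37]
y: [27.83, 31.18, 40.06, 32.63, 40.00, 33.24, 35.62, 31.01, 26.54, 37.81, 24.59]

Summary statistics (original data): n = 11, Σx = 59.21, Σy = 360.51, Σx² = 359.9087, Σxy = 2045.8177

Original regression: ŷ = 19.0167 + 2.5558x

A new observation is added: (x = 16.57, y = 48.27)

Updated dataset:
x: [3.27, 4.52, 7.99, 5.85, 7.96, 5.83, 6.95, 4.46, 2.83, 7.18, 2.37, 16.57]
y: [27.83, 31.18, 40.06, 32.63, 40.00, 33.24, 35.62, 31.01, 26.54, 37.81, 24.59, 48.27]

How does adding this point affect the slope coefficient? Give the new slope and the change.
Adding the point moves β₁ from 2.5558 to 1.6945, i.e. it decreases by 0.8613 (-33.7%).

x = 16.57 lies well outside the original x-range [2.37, 7.99] (x̄ ≈ 5.38), so this observation has high leverage and can move the slope substantially.

Step 1: Update the sums with the new point (n goes from 11 to 12)
Σx  = 59.21 + 16.57 = 75.78
Σy  = 360.51 + 48.27 = 408.78
Σx² = 359.9087 + 16.57² = 359.9087 + 274.5649 = 634.4736
Σxy = 2045.8177 + 16.57×48.27 = 2045.8177 + 799.8339 = 2845.6516

Step 2: Recompute the slope with b₁ = (nΣxy − ΣxΣy) / (nΣx² − (Σx)²)
Numerator   = 12×2845.6516 − 75.78×408.78 = 34147.8192 − 30977.3484 = 3170.4708
Denominator = 12×634.4736 − 75.78² = 7613.6832 − 5742.6084 = 1871.0748
b₁(new) = 3170.4708 / 1871.0748 = 1.6945

(Same formula on the original sums: (11×2045.8177 − 59.21×360.51) / (11×359.9087 − 59.21²) = 1158.1976 / 453.1716 = 2.5558, matching the given fit.)

Step 3: Change in slope
Δβ₁ = 1.6945 − 2.5558 = -0.8613
Relative change = -0.8613 / 2.5558 × 100% = -33.7%
→ the slope decreases when the point is added.

Because the point sits below the extension of the original line at a high-leverage x, it tilts the fit down.
In practice: check such a point for data-entry or measurement error; examine leverage (hᵢ) and Cook's distance rather than deleting it automatically.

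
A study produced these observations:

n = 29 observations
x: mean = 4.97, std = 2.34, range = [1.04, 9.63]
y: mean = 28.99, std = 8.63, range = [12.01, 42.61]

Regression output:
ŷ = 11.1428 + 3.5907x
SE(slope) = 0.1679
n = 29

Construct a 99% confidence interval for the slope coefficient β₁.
The 99% CI for β₁ is (3.1255, 4.0559)

Confidence interval for the slope:

The 99% CI for β₁ is: β̂₁ ± t*(α/2, n-2) × SE(β̂₁)

Step 1: Find critical t-value
- Confidence level = 0.99
- Degrees of freedom = n - 2 = 29 - 2 = 27
- t*(α/2, 27) = 2.7707

Step 2: Calculate margin of error
Margin = 2.7707 × 0.1679 = 0.4652

Step 3: Construct interval
CI = 3.5907 ± 0.4652
CI = (3.1255, 4.0559)

Interpretation: We are 99% confident that the true slope β₁ lies between 3.1255 and 4.0559.
Both endpoints are positive, so the data support a genuinely positive slope at this confidence level.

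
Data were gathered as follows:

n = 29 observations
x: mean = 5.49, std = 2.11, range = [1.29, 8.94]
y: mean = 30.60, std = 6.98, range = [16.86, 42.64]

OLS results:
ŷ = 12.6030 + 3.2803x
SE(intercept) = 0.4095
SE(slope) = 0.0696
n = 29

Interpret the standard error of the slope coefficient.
SE(slope) = 0.0696 measures the uncertainty in the estimated slope. The coefficient is estimated precisely (SE/|β̂₁| = 2.1%).

SE(β̂₁) = 0.0696 says: if we drew many samples of n = 29 from the same population and refit each time, the fitted slopes would scatter with a standard deviation of roughly 0.0696 around the true β₁.

Relative precision:
- SE / |β̂₁| = 0.0696 / 3.2803 = 2.1%
- Rule of thumb (under 20%: precise; 20% to under 50%: moderately precise; 50% or more: imprecise) → precise

Link to interval estimation: a confidence interval for β₁ is β̂₁ ± t* × 0.0696, so SE sets the half-width per unit of t*.

What drives SE(β̂₁): wider spread of x values → smaller SE.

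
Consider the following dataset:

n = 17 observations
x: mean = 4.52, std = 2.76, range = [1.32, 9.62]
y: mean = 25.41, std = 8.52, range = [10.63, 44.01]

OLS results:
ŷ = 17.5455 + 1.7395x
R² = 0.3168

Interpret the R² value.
The model explains 31.68% of the variance in y (R² = 0.3168), leaving 68.32% unexplained; the fit is moderate.

R² = 1 − SS_res/SS_tot compares the residual scatter to the total scatter of y about its mean.

Here R² = 0.3168:
- Explained: 31.68% of the variation in y
- Unexplained (residual): 100% − 31.68% = 68.32%
- Rule of thumb (below 0.3 weak; 0.3 to below 0.7 moderate; 0.7 and above strong) → moderate

Equivalently, for simple linear regression R² = r², so |r| = √0.3168 ≈ 0.5628.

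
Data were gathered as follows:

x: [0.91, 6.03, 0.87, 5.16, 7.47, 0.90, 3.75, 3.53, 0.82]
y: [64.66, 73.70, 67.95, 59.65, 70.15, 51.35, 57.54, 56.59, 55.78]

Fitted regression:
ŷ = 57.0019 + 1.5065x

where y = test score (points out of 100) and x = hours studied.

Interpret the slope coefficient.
For each additional hour of study time, predicted test score increases by approximately 1.5065 points.

β₁ = 1.5065 is the change in predicted test score (points) per additional hour of study time.

Interpretation:
- Study time up by 1 hour → predicted test score increases by 1.5065 points
- This is a linear approximation: the same per-unit change is assumed across the whole observed x range

The intercept β₀ = 57.0019 is the predicted test score when study time = 0; since the smallest observed x is 0.82, this is an extrapolation and mainly anchors the line.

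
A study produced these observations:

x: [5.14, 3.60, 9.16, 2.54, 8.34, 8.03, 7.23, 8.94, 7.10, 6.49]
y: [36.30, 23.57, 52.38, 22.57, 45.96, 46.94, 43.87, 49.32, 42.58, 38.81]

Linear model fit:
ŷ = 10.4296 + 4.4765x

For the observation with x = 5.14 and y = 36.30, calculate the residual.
Residual = 2.8612

The residual is the difference between the actual value and the predicted value:

Residual = y - ŷ

Step 1: Calculate predicted value
ŷ = 10.4296 + 4.4765 × 5.14
ŷ = 33.4388

Step 2: Calculate residual
Residual = 36.30 - 33.4388
Residual = 2.8612

Sign check: y > ŷ, so the point is above the line and the fit underestimates here.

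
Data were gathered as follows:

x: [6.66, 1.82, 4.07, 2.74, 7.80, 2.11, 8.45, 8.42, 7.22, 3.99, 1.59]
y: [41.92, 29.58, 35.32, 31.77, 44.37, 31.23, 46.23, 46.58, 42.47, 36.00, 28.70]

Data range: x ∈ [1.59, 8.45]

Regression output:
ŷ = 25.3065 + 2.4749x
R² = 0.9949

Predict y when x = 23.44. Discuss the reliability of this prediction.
ŷ = 83.3182, but this is extrapolation (above the data range [1.59, 8.45]) and may be unreliable.

Prediction calculation:
ŷ = 25.3065 + 2.4749 × 23.44
ŷ = 83.3182

Reliability:
- Data range: x ∈ [1.59, 8.45]
- Prediction point: x = 23.44 is 14.99 units above the observed range → this is EXTRAPOLATION, not interpolation

Why that matters here:
- Real relationships often flatten, saturate, or turn nonlinear at extremes
- There are no observations near this x to validate the fitted line there

The R² = 0.9949 only validates the fit within [1.59, 8.45]; treat ŷ = 83.3182 with caution.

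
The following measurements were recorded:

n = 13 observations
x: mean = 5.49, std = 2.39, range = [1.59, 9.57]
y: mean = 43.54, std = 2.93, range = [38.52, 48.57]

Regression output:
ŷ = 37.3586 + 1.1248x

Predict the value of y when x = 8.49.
ŷ = 46.9082

Plug x = 8.49 into the fitted line:

ŷ = 37.3586 + 1.1248 × 8.49
ŷ = 37.3586 + 9.5496
ŷ = 46.9082

This is the fitted mean response at that x — an individual observation would come with a wider prediction interval.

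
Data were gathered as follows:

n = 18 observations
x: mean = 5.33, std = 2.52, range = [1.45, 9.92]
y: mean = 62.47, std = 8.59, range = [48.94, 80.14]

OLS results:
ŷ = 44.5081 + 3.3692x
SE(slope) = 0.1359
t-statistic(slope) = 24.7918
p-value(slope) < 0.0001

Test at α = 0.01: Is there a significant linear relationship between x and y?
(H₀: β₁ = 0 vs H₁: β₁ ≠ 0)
Reject H₀: p-value < 0.0001 < α = 0.01. The linear relationship is significant at the 1% level.

Hypothesis test for the slope coefficient:

H₀: β₁ = 0 (no linear relationship)
H₁: β₁ ≠ 0 (linear relationship exists)

Test statistic: t = β̂₁ / SE(β̂₁) = 3.3692 / 0.1359 = 24.7918

The p-value (<0.0001) is the probability, under H₀, of a t-statistic at least as extreme as |t| = 24.7918 (two-sided, df = n − 2 = 16).

Decision rule: reject H₀ if p-value < α.
p-value < 0.0001 < α = 0.01 → reject H₀.

Conclusion: the linear association between x and y is significant at the 1% level.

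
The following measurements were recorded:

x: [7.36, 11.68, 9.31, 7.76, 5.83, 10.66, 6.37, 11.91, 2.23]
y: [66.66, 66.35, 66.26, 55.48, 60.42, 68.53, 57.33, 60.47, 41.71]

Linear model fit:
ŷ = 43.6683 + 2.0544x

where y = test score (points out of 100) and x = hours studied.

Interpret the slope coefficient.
For each additional hour of study time, predicted test score increases by approximately 2.0544 points.

The slope coefficient β₁ = 2.0544 represents the marginal effect of study time on test score.

Interpretation:
- Study time up by 1 hour → predicted test score increases by 2.0544 points
- The effect is assumed constant over the observed range of x (linearity)
- The slope describes association in these data, not necessarily a causal effect

The intercept β₀ = 43.6683 is the predicted test score when study time = 0; since the smallest observed x is 2.23, this is an extrapolation and mainly anchors the line.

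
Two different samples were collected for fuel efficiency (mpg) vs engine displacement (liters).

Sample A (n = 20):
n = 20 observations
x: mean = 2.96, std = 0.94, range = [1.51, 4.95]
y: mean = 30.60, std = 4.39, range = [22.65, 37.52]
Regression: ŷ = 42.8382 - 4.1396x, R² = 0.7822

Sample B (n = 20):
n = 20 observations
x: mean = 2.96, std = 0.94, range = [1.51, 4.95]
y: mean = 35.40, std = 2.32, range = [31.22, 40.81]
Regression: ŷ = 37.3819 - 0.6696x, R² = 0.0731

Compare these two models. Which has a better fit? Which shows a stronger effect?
Model A has the better fit (R² = 0.7822 vs 0.0731). Model A shows the stronger effect (|β₁| = 4.1396 vs 0.6696).

Model Comparison:

Which explains more variance? (R²)
- Model A: R² = 0.7822 → 78.22% of variance in fuel efficiency explained
- Model B: R² = 0.0731 → 7.31% of variance in fuel efficiency explained
- 0.7822 > 0.0731 → Model A has the better fit

Strength of effect — compare |β₁|:
- Model A: β₁ = -4.1396 → predicted fuel efficiency falls 4.1396 mpg per additional liter of engine displacement
- Model B: β₁ = -0.6696 → predicted fuel efficiency falls 0.6696 mpg per additional liter of engine displacement
- |-4.1396| > |-0.6696| → Model A shows the stronger marginal effect

Notes:
- A better fit (higher R²) doesn't necessarily mean a more important relationship.
- The two samples could reflect different populations, time periods, or measurement quality.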